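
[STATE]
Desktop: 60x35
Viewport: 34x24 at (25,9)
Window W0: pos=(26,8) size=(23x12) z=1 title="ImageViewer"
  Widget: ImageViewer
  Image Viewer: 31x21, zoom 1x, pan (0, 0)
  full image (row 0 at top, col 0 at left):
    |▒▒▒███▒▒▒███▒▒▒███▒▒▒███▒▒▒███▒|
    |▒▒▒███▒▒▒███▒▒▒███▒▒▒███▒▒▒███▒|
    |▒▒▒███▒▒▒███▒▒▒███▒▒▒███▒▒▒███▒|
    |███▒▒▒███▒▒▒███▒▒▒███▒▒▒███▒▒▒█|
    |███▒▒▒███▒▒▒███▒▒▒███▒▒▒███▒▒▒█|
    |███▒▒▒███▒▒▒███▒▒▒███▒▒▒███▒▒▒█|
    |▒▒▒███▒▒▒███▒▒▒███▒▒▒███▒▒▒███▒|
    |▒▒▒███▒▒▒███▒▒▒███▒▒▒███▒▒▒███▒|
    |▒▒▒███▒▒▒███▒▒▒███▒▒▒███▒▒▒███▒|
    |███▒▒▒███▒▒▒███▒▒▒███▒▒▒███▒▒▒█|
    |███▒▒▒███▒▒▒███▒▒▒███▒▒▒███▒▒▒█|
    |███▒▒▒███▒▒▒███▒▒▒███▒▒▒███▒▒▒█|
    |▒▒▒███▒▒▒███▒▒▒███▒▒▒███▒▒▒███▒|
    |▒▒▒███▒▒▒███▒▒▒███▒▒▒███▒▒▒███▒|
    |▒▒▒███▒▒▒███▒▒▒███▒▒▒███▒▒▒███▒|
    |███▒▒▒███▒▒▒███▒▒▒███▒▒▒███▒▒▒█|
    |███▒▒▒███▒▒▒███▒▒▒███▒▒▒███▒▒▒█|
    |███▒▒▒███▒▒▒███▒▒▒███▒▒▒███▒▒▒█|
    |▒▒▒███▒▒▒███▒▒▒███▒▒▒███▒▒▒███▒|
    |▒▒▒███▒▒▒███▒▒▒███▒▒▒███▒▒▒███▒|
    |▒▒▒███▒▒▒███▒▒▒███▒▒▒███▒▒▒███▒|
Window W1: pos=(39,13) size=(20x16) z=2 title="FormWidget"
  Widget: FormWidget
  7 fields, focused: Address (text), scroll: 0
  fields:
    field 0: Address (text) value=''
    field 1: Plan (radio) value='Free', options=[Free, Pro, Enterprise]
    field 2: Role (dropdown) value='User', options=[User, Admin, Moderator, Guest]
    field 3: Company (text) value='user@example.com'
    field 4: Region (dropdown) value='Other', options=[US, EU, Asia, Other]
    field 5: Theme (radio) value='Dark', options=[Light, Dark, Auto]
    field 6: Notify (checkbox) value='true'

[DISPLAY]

 ┃ ImageViewer         ┃          
 ┠─────────────────────┨          
 ┃▒▒▒███▒▒▒███▒▒▒███▒▒▒┃          
 ┃▒▒▒███▒▒▒███▒▒▒███▒▒▒┃          
 ┃▒▒▒███▒▒▒███┏━━━━━━━━━━━━━━━━━━┓
 ┃███▒▒▒███▒▒▒┃ FormWidget       ┃
 ┃███▒▒▒███▒▒▒┠──────────────────┨
 ┃███▒▒▒███▒▒▒┃> Address:    [  ]┃
 ┃▒▒▒███▒▒▒███┃  Plan:       (●) ┃
 ┃▒▒▒███▒▒▒███┃  Role:       [U▼]┃
 ┗━━━━━━━━━━━━┃  Company:    [us]┃
              ┃  Region:     [O▼]┃
              ┃  Theme:      ( ) ┃
              ┃  Notify:     [x] ┃
              ┃                  ┃
              ┃                  ┃
              ┃                  ┃
              ┃                  ┃
              ┃                  ┃
              ┗━━━━━━━━━━━━━━━━━━┛
                                  
                                  
                                  
                                  


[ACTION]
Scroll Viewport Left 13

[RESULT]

              ┃ ImageViewer       
              ┠───────────────────
              ┃▒▒▒███▒▒▒███▒▒▒███▒
              ┃▒▒▒███▒▒▒███▒▒▒███▒
              ┃▒▒▒███▒▒▒███┏━━━━━━
              ┃███▒▒▒███▒▒▒┃ FormW
              ┃███▒▒▒███▒▒▒┠──────
              ┃███▒▒▒███▒▒▒┃> Addr
              ┃▒▒▒███▒▒▒███┃  Plan
              ┃▒▒▒███▒▒▒███┃  Role
              ┗━━━━━━━━━━━━┃  Comp
                           ┃  Regi
                           ┃  Them
                           ┃  Noti
                           ┃      
                           ┃      
                           ┃      
                           ┃      
                           ┃      
                           ┗━━━━━━
                                  
                                  
                                  
                                  


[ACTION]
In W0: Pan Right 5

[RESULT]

              ┃ ImageViewer       
              ┠───────────────────
              ┃█▒▒▒███▒▒▒███▒▒▒███
              ┃█▒▒▒███▒▒▒███▒▒▒███
              ┃█▒▒▒███▒▒▒██┏━━━━━━
              ┃▒███▒▒▒███▒▒┃ FormW
              ┃▒███▒▒▒███▒▒┠──────
              ┃▒███▒▒▒███▒▒┃> Addr
              ┃█▒▒▒███▒▒▒██┃  Plan
              ┃█▒▒▒███▒▒▒██┃  Role
              ┗━━━━━━━━━━━━┃  Comp
                           ┃  Regi
                           ┃  Them
                           ┃  Noti
                           ┃      
                           ┃      
                           ┃      
                           ┃      
                           ┃      
                           ┗━━━━━━
                                  
                                  
                                  
                                  


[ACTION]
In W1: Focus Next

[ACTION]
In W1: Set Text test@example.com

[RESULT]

              ┃ ImageViewer       
              ┠───────────────────
              ┃█▒▒▒███▒▒▒███▒▒▒███
              ┃█▒▒▒███▒▒▒███▒▒▒███
              ┃█▒▒▒███▒▒▒██┏━━━━━━
              ┃▒███▒▒▒███▒▒┃ FormW
              ┃▒███▒▒▒███▒▒┠──────
              ┃▒███▒▒▒███▒▒┃  Addr
              ┃█▒▒▒███▒▒▒██┃> Plan
              ┃█▒▒▒███▒▒▒██┃  Role
              ┗━━━━━━━━━━━━┃  Comp
                           ┃  Regi
                           ┃  Them
                           ┃  Noti
                           ┃      
                           ┃      
                           ┃      
                           ┃      
                           ┃      
                           ┗━━━━━━
                                  
                                  
                                  
                                  


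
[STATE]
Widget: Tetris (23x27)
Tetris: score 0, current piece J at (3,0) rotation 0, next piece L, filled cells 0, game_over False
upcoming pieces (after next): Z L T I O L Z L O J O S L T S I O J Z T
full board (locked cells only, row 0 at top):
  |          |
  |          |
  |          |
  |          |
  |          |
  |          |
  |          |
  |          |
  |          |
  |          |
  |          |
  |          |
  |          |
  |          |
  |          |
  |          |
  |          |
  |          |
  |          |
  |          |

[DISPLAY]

   █      │Next:       
   ███    │  ▒         
          │▒▒▒         
          │            
          │            
          │            
          │Score:      
          │0           
          │            
          │            
          │            
          │            
          │            
          │            
          │            
          │            
          │            
          │            
          │            
          │            
          │            
          │            
          │            
          │            
          │            
          │            
          │            


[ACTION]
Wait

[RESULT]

          │Next:       
   █      │  ▒         
   ███    │▒▒▒         
          │            
          │            
          │            
          │Score:      
          │0           
          │            
          │            
          │            
          │            
          │            
          │            
          │            
          │            
          │            
          │            
          │            
          │            
          │            
          │            
          │            
          │            
          │            
          │            
          │            


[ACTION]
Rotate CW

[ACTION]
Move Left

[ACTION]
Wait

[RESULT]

          │Next:       
          │  ▒         
  ██      │▒▒▒         
  █       │            
  █       │            
          │            
          │Score:      
          │0           
          │            
          │            
          │            
          │            
          │            
          │            
          │            
          │            
          │            
          │            
          │            
          │            
          │            
          │            
          │            
          │            
          │            
          │            
          │            


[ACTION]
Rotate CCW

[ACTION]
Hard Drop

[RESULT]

     ▒    │Next:       
   ▒▒▒    │▓▓          
          │ ▓▓         
          │            
          │            
          │            
          │Score:      
          │0           
          │            
          │            
          │            
          │            
          │            
          │            
          │            
          │            
          │            
          │            
  █       │            
  ███     │            
          │            
          │            
          │            
          │            
          │            
          │            
          │            


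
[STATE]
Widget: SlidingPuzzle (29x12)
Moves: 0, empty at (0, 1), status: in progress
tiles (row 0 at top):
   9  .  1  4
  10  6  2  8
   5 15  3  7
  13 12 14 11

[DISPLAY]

┌────┬────┬────┬────┐        
│  9 │    │  1 │  4 │        
├────┼────┼────┼────┤        
│ 10 │  6 │  2 │  8 │        
├────┼────┼────┼────┤        
│  5 │ 15 │  3 │  7 │        
├────┼────┼────┼────┤        
│ 13 │ 12 │ 14 │ 11 │        
└────┴────┴────┴────┘        
Moves: 0                     
                             
                             


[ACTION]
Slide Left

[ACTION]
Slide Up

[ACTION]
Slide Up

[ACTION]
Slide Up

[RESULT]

┌────┬────┬────┬────┐        
│  9 │  1 │  2 │  4 │        
├────┼────┼────┼────┤        
│ 10 │  6 │  3 │  8 │        
├────┼────┼────┼────┤        
│  5 │ 15 │ 14 │  7 │        
├────┼────┼────┼────┤        
│ 13 │ 12 │    │ 11 │        
└────┴────┴────┴────┘        
Moves: 4                     
                             
                             


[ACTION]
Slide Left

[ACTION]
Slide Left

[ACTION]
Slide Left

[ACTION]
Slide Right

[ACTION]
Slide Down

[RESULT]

┌────┬────┬────┬────┐        
│  9 │  1 │  2 │  4 │        
├────┼────┼────┼────┤        
│ 10 │  6 │  3 │  8 │        
├────┼────┼────┼────┤        
│  5 │ 15 │    │  7 │        
├────┼────┼────┼────┤        
│ 13 │ 12 │ 14 │ 11 │        
└────┴────┴────┴────┘        
Moves: 7                     
                             
                             


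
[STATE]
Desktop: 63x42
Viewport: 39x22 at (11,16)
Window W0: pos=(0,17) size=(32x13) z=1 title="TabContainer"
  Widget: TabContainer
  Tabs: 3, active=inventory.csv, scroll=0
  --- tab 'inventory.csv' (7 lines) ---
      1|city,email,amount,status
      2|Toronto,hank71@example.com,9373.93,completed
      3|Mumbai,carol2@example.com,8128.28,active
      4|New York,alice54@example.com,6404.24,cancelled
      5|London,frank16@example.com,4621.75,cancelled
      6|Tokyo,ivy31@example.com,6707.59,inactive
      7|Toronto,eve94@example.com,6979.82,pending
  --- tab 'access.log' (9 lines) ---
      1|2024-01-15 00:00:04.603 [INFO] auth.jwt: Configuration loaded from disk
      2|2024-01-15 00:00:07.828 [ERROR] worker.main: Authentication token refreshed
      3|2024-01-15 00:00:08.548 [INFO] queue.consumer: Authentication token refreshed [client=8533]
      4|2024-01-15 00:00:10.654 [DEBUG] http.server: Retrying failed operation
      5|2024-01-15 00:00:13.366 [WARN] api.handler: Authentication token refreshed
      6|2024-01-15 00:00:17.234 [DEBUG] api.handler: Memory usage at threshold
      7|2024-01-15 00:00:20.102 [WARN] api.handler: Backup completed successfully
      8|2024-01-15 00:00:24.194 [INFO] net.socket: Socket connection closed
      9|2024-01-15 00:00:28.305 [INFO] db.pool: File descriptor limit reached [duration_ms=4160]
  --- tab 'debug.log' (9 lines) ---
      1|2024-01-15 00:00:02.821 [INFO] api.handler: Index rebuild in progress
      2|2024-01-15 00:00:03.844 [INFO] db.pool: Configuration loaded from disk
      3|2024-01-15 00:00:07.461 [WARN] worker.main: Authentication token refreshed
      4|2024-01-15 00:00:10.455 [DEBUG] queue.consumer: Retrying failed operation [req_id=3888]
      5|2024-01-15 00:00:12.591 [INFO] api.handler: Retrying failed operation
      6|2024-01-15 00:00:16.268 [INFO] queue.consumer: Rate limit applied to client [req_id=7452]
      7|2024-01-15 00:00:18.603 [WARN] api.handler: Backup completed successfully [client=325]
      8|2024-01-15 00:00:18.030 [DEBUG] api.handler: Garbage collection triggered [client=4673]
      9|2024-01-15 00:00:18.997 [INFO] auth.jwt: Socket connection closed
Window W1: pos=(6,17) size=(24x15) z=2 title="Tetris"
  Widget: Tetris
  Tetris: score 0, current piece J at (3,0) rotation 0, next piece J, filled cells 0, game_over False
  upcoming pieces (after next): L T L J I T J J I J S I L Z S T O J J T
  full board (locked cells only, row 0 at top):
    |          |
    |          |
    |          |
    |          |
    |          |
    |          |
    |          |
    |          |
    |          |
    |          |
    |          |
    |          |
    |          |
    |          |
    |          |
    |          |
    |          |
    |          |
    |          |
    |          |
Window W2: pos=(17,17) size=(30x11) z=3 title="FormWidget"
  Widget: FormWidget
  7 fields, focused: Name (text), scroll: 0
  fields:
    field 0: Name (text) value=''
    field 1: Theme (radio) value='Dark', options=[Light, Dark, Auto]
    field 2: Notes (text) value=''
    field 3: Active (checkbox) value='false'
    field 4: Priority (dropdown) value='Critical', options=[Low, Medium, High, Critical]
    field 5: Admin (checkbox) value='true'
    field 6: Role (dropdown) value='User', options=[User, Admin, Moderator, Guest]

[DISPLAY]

                                       
━━━━━━┏━━━━━━━━━━━━━━━━━━━━━━━━━━━━┓   
ris   ┃ FormWidget                 ┃   
──────┠────────────────────────────┨   
      ┃> Name:       [            ]┃   
      ┃  Theme:      ( ) Light  (●)┃   
      ┃  Notes:      [            ]┃   
      ┃  Active:     [ ]           ┃   
      ┃  Priority:   [Critical   ▼]┃   
      ┃  Admin:      [x]           ┃   
      ┃  Role:       [User       ▼]┃   
      ┗━━━━━━━━━━━━━━━━━━━━━━━━━━━━┛   
      │           ┃9┃                  
      │           ┃━┛                  
      │           ┃                    
━━━━━━━━━━━━━━━━━━┛                    
                                       
                                       
                                       
                                       
                                       
                                       


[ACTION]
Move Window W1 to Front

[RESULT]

                                       
━━━━━━━━━━━━━━━━━━┓━━━━━━━━━━━━━━━━┓   
ris               ┃                ┃   
──────────────────┨────────────────┨   
      │Next:      ┃  [            ]┃   
      │█          ┃  ( ) Light  (●)┃   
      │███        ┃  [            ]┃   
      │           ┃  [ ]           ┃   
      │           ┃  [Critical   ▼]┃   
      │           ┃  [x]           ┃   
      │Score:     ┃  [User       ▼]┃   
      │0          ┃━━━━━━━━━━━━━━━━┛   
      │           ┃9┃                  
      │           ┃━┛                  
      │           ┃                    
━━━━━━━━━━━━━━━━━━┛                    
                                       
                                       
                                       
                                       
                                       
                                       


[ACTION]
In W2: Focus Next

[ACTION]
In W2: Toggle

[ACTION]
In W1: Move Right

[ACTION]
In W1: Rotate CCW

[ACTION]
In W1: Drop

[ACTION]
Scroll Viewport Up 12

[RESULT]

                                       
                                       
                                       
                                       
                                       
                                       
                                       
                                       
                                       
                                       
                                       
                                       
                                       
━━━━━━━━━━━━━━━━━━┓━━━━━━━━━━━━━━━━┓   
ris               ┃                ┃   
──────────────────┨────────────────┨   
      │Next:      ┃  [            ]┃   
      │█          ┃  ( ) Light  (●)┃   
      │███        ┃  [            ]┃   
      │           ┃  [ ]           ┃   
      │           ┃  [Critical   ▼]┃   
      │           ┃  [x]           ┃   


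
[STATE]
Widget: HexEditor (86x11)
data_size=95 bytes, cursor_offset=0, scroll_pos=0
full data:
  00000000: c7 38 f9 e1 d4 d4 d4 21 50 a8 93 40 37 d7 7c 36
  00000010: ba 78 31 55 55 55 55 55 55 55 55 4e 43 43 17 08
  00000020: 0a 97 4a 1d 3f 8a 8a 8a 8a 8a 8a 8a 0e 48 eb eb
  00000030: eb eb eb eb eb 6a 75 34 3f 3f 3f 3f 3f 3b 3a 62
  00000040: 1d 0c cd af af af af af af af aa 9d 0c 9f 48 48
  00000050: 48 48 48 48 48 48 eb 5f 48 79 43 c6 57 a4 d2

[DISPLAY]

00000000  C7 38 f9 e1 d4 d4 d4 21  50 a8 93 40 37 d7 7c 36  |.8.....!P..@7.|6|        
00000010  ba 78 31 55 55 55 55 55  55 55 55 4e 43 43 17 08  |.x1UUUUUUUUNCC..|        
00000020  0a 97 4a 1d 3f 8a 8a 8a  8a 8a 8a 8a 0e 48 eb eb  |..J.?........H..|        
00000030  eb eb eb eb eb 6a 75 34  3f 3f 3f 3f 3f 3b 3a 62  |.....ju4?????;:b|        
00000040  1d 0c cd af af af af af  af af aa 9d 0c 9f 48 48  |..............HH|        
00000050  48 48 48 48 48 48 eb 5f  48 79 43 c6 57 a4 d2     |HHHHHH._HyC.W.. |        
                                                                                      
                                                                                      
                                                                                      
                                                                                      
                                                                                      


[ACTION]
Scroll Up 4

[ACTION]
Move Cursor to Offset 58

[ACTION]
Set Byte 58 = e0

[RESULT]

00000000  c7 38 f9 e1 d4 d4 d4 21  50 a8 93 40 37 d7 7c 36  |.8.....!P..@7.|6|        
00000010  ba 78 31 55 55 55 55 55  55 55 55 4e 43 43 17 08  |.x1UUUUUUUUNCC..|        
00000020  0a 97 4a 1d 3f 8a 8a 8a  8a 8a 8a 8a 0e 48 eb eb  |..J.?........H..|        
00000030  eb eb eb eb eb 6a 75 34  3f 3f E0 3f 3f 3b 3a 62  |.....ju4??.??;:b|        
00000040  1d 0c cd af af af af af  af af aa 9d 0c 9f 48 48  |..............HH|        
00000050  48 48 48 48 48 48 eb 5f  48 79 43 c6 57 a4 d2     |HHHHHH._HyC.W.. |        
                                                                                      
                                                                                      
                                                                                      
                                                                                      
                                                                                      


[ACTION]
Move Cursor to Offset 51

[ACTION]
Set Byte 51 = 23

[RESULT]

00000000  c7 38 f9 e1 d4 d4 d4 21  50 a8 93 40 37 d7 7c 36  |.8.....!P..@7.|6|        
00000010  ba 78 31 55 55 55 55 55  55 55 55 4e 43 43 17 08  |.x1UUUUUUUUNCC..|        
00000020  0a 97 4a 1d 3f 8a 8a 8a  8a 8a 8a 8a 0e 48 eb eb  |..J.?........H..|        
00000030  eb eb eb 23 eb 6a 75 34  3f 3f e0 3f 3f 3b 3a 62  |...#.ju4??.??;:b|        
00000040  1d 0c cd af af af af af  af af aa 9d 0c 9f 48 48  |..............HH|        
00000050  48 48 48 48 48 48 eb 5f  48 79 43 c6 57 a4 d2     |HHHHHH._HyC.W.. |        
                                                                                      
                                                                                      
                                                                                      
                                                                                      
                                                                                      


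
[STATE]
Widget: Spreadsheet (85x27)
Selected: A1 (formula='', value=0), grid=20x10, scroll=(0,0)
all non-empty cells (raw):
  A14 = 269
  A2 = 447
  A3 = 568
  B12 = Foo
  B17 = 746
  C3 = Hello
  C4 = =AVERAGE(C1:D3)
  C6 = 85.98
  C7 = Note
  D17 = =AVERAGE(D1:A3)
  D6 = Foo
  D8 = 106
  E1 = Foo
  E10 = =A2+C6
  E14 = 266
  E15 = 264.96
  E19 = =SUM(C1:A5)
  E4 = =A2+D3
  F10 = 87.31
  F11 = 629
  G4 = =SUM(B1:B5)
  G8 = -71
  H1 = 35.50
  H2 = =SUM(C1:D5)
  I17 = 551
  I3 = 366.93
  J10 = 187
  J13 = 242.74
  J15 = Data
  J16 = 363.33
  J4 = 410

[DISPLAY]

A1:                                                                                  
       A       B       C       D       E       F       G       H       I       J     
-------------------------------------------------------------------------------------
  1      [0]       0       0       0Foo            0       0   35.50       0       0 
  2      447       0       0       0       0       0       0       0       0       0 
  3      568       0Hello          0       0       0       0       0  366.93       0 
  4        0       0       0       0     447       0       0       0       0     410 
  5        0       0       0       0       0       0       0       0       0       0 
  6        0       0   85.98Foo            0       0       0       0       0       0 
  7        0       0Note           0       0       0       0       0       0       0 
  8        0       0       0     106       0       0     -71       0       0       0 
  9        0       0       0       0       0       0       0       0       0       0 
 10        0       0       0       0  532.98   87.31       0       0       0     187 
 11        0       0       0       0       0     629       0       0       0       0 
 12        0Foo            0       0       0       0       0       0       0       0 
 13        0       0       0       0       0       0       0       0       0  242.74 
 14      269       0       0       0     266       0       0       0       0       0 
 15        0       0       0       0  264.96       0       0       0       0Data     
 16        0       0       0       0       0       0       0       0       0  363.33 
 17        0     746       0   92.27       0       0       0       0     551       0 
 18        0       0       0       0       0       0       0       0       0       0 
 19        0       0       0       0    1015       0       0       0       0       0 
 20        0       0       0       0       0       0       0       0       0       0 
                                                                                     
                                                                                     
                                                                                     
                                                                                     


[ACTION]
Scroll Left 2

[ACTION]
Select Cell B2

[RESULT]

B2:                                                                                  
       A       B       C       D       E       F       G       H       I       J     
-------------------------------------------------------------------------------------
  1        0       0       0       0Foo            0       0   35.50       0       0 
  2      447     [0]       0       0       0       0       0       0       0       0 
  3      568       0Hello          0       0       0       0       0  366.93       0 
  4        0       0       0       0     447       0       0       0       0     410 
  5        0       0       0       0       0       0       0       0       0       0 
  6        0       0   85.98Foo            0       0       0       0       0       0 
  7        0       0Note           0       0       0       0       0       0       0 
  8        0       0       0     106       0       0     -71       0       0       0 
  9        0       0       0       0       0       0       0       0       0       0 
 10        0       0       0       0  532.98   87.31       0       0       0     187 
 11        0       0       0       0       0     629       0       0       0       0 
 12        0Foo            0       0       0       0       0       0       0       0 
 13        0       0       0       0       0       0       0       0       0  242.74 
 14      269       0       0       0     266       0       0       0       0       0 
 15        0       0       0       0  264.96       0       0       0       0Data     
 16        0       0       0       0       0       0       0       0       0  363.33 
 17        0     746       0   92.27       0       0       0       0     551       0 
 18        0       0       0       0       0       0       0       0       0       0 
 19        0       0       0       0    1015       0       0       0       0       0 
 20        0       0       0       0       0       0       0       0       0       0 
                                                                                     
                                                                                     
                                                                                     
                                                                                     


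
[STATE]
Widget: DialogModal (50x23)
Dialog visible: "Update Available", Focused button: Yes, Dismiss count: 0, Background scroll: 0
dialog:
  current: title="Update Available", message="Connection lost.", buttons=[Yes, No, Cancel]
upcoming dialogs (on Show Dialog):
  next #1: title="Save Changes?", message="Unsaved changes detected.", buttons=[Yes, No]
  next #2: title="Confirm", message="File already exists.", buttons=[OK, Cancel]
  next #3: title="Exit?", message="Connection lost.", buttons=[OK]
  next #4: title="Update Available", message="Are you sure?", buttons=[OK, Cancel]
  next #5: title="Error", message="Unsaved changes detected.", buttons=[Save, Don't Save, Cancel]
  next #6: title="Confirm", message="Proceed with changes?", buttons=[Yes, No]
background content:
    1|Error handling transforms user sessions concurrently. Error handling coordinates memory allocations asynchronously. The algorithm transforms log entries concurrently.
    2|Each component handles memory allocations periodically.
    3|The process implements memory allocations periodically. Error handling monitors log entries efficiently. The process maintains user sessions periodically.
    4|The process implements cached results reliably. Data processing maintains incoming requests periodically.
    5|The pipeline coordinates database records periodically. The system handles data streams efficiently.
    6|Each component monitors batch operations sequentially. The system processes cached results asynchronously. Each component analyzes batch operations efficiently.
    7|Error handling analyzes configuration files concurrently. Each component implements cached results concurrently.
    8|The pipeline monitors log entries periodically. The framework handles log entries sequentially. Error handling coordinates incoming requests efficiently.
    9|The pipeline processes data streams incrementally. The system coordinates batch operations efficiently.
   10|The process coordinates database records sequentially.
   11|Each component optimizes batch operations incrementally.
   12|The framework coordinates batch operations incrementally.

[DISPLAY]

Error handling transforms user sessions concurrent
Each component handles memory allocations periodic
The process implements memory allocations periodic
The process implements cached results reliably. Da
The pipeline coordinates database records periodic
Each component monitors batch operations sequentia
Error handling analyzes configuration files concur
The pipeline monitors log entries periodically. Th
The pipeline processes data streams incrementally.
The process c┌─────────────────────┐ords sequentia
Each componen│   Update Available  │tions incremen
The framework│   Connection lost.  │ations increme
             │ [Yes]  No   Cancel  │              
             └─────────────────────┘              
                                                  
                                                  
                                                  
                                                  
                                                  
                                                  
                                                  
                                                  
                                                  


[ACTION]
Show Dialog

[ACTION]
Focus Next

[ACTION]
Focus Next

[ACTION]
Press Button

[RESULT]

Error handling transforms user sessions concurrent
Each component handles memory allocations periodic
The process implements memory allocations periodic
The process implements cached results reliably. Da
The pipeline coordinates database records periodic
Each component monitors batch operations sequentia
Error handling analyzes configuration files concur
The pipeline monitors log entries periodically. Th
The pipeline processes data streams incrementally.
The process coordinates database records sequentia
Each component optimizes batch operations incremen
The framework coordinates batch operations increme
                                                  
                                                  
                                                  
                                                  
                                                  
                                                  
                                                  
                                                  
                                                  
                                                  
                                                  


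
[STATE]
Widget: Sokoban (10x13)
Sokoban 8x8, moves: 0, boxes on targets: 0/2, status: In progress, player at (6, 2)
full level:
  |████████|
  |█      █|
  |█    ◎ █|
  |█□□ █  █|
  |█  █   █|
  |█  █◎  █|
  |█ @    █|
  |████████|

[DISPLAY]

████████  
█      █  
█    ◎ █  
█□□ █  █  
█  █   █  
█  █◎  █  
█ @    █  
████████  
Moves: 0  
          
          
          
          


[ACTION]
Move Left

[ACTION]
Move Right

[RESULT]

████████  
█      █  
█    ◎ █  
█□□ █  █  
█  █   █  
█  █◎  █  
█ @    █  
████████  
Moves: 2  
          
          
          
          


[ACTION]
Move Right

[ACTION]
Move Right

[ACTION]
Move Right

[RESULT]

████████  
█      █  
█    ◎ █  
█□□ █  █  
█  █   █  
█  █◎  █  
█    @ █  
████████  
Moves: 5  
          
          
          
          


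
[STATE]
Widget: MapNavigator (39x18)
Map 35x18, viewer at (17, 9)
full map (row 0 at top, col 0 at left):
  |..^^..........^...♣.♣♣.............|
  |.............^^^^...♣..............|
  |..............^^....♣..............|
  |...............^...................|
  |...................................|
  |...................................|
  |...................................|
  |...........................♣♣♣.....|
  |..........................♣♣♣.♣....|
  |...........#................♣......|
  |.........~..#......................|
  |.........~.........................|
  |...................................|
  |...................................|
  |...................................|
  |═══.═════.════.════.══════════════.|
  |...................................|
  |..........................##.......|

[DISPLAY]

  ..^^..........^...♣.♣♣.............  
  .............^^^^...♣..............  
  ..............^^....♣..............  
  ...............^...................  
  ...................................  
  ...................................  
  ...................................  
  ...........................♣♣♣.....  
  ..........................♣♣♣.♣....  
  ...........#.....@..........♣......  
  .........~..#......................  
  .........~.........................  
  ...................................  
  ...................................  
  ...................................  
  ═══.═════.════.════.══════════════.  
  ...................................  
  ..........................##.......  


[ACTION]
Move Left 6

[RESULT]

        ..^^..........^...♣.♣♣.........
        .............^^^^...♣..........
        ..............^^....♣..........
        ...............^...............
        ...............................
        ...............................
        ...............................
        ...........................♣♣♣.
        ..........................♣♣♣.♣
        ...........@................♣..
        .........~..#..................
        .........~.....................
        ...............................
        ...............................
        ...............................
        ═══.═════.════.════.═══════════
        ...............................
        ..........................##...


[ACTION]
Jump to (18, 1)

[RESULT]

                                       
                                       
                                       
                                       
                                       
                                       
                                       
                                       
 ..^^..........^...♣.♣♣.............   
 .............^^^^.@.♣..............   
 ..............^^....♣..............   
 ...............^...................   
 ...................................   
 ...................................   
 ...................................   
 ...........................♣♣♣.....   
 ..........................♣♣♣.♣....   
 ...........#................♣......   


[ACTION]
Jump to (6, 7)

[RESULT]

                                       
                                       
             ..^^..........^...♣.♣♣....
             .............^^^^...♣.....
             ..............^^....♣.....
             ...............^..........
             ..........................
             ..........................
             ..........................
             ......@...................
             ..........................
             ...........#..............
             .........~..#.............
             .........~................
             ..........................
             ..........................
             ..........................
             ═══.═════.════.════.══════


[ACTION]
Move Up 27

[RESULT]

                                       
                                       
                                       
                                       
                                       
                                       
                                       
                                       
                                       
             ..^^..@.......^...♣.♣♣....
             .............^^^^...♣.....
             ..............^^....♣.....
             ...............^..........
             ..........................
             ..........................
             ..........................
             ..........................
             ..........................


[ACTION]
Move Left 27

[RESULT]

                                       
                                       
                                       
                                       
                                       
                                       
                                       
                                       
                                       
                   @.^^..........^...♣.
                   .............^^^^...
                   ..............^^....
                   ...............^....
                   ....................
                   ....................
                   ....................
                   ....................
                   ....................
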